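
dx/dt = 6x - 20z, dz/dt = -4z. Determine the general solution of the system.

Coefficient matrix A = [[6, -20], [0, -4]].
Characteristic polynomial det(A - λI) = λ^2 - 2λ - 24 = 0.
Eigenvalues λ = 6, -4.
For λ=6: (A-λI) row 1 is [0, -20], so an eigenvector is (-1, 0).
For λ=-4: (A-λI) row 1 is [10, -20], so an eigenvector is (2, 1).
General solution: K_1e^(6t)(-1,0) + K_2e^(-4t)(2,1).

x(t) = -K_1e^(6t) + 2K_2e^(-4t), z(t) = K_2e^(-4t)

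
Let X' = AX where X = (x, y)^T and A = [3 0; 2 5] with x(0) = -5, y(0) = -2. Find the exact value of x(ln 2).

A = [[3,0],[2,5]]; eigenvalues λ = 5, 3.
Eigenvectors: (0,-1) for λ=5, (-1,1) for λ=3.
From the initial condition, c_1 = 7, c_2 = 5.
x(ln 2) = (7)(2^5)(0) + (5)(2^3)(-1) = -40.

-40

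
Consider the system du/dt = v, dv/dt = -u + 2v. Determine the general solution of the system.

Coefficient matrix A = [[0, 1], [-1, 2]].
Characteristic polynomial det(A - λI) = λ^2 - 2λ + 1 = 0.
Single eigenvalue λ = 1 with algebraic multiplicity 2.
Eigenvector v = (-1,-1); generalized eigenvector w with (A-λI)w=v is (2,1).
General solution: e^(t)[K_1·v + K_2·(t·v + w)].

u(t) = -K_1e^(t) - K_2te^(t) + 2K_2e^(t), v(t) = -K_1e^(t) - K_2te^(t) + K_2e^(t)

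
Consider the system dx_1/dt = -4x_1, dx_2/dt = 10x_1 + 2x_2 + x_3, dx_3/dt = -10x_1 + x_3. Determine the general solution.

Coefficient matrix A = [[-4, 0, 0], [10, 2, 1], [-10, 0, 1]].
det(A - λI) = 0 gives eigenvalues λ = -4, 2, 1.
For λ=-4: eigenvector (1,-2,2).
For λ=2: eigenvector (0,1,0).
For λ=1: eigenvector (0,-1,1).
General solution: c_1e^(-4t)(1,-2,2) + c_2e^(2t)(0,1,0) + c_3e^(t)(0,-1,1).

x_1(t) = c_1e^(-4t), x_2(t) = -2c_1e^(-4t) + c_2e^(2t) - c_3e^(t), x_3(t) = 2c_1e^(-4t) + c_3e^(t)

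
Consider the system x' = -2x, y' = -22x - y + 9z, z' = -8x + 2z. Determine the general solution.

x(t) = K_2e^(-2t), y(t) = K_1e^(-t) + 4K_2e^(-2t) + 3K_3e^(2t), z(t) = 2K_2e^(-2t) + K_3e^(2t)

Coefficient matrix A = [[-2, 0, 0], [-22, -1, 9], [-8, 0, 2]].
det(A - λI) = 0 gives eigenvalues λ = -1, -2, 2.
For λ=-1: eigenvector (0,1,0).
For λ=-2: eigenvector (1,4,2).
For λ=2: eigenvector (0,3,1).
General solution: K_1e^(-t)(0,1,0) + K_2e^(-2t)(1,4,2) + K_3e^(2t)(0,3,1).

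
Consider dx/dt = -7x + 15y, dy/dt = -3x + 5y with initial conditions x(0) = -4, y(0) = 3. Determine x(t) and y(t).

Coefficient matrix A = [[-7, 15], [-3, 5]].
Characteristic polynomial det(A - λI) = λ^2 + 2λ + 10 = 0.
Eigenvalues λ = -1 ± 3i (complex conjugate pair).
For λ=-1+3i: an eigenvector is (2,1) - i(1,0) = (2 - i, 1).
A real fundamental pair from Re and Im of e^((-1+3i)t)v: X_1 = e^(-t)(cos(3t)·(2,1) + sin(3t)·(1,0)), X_2 = e^(-t)(sin(3t)·(2,1) - cos(3t)·(1,0)).
General solution: C_1X_1 + C_2X_2.
Applying x(0)=-4, y(0)=3 gives C_1=3, C_2=10.

x(t) = 23e^(-t)sin(3t) - 4e^(-t)cos(3t), y(t) = 10e^(-t)sin(3t) + 3e^(-t)cos(3t)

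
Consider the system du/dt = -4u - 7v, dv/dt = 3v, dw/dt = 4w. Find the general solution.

u(t) = c_1e^(-4t) - c_2e^(3t), v(t) = c_2e^(3t), w(t) = c_3e^(4t)

Coefficient matrix A = [[-4, -7, 0], [0, 3, 0], [0, 0, 4]].
det(A - λI) = 0 gives eigenvalues λ = -4, 3, 4.
For λ=-4: eigenvector (1,0,0).
For λ=3: eigenvector (-1,1,0).
For λ=4: eigenvector (0,0,1).
General solution: c_1e^(-4t)(1,0,0) + c_2e^(3t)(-1,1,0) + c_3e^(4t)(0,0,1).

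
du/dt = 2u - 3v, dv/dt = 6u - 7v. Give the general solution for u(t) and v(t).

Coefficient matrix A = [[2, -3], [6, -7]].
Characteristic polynomial det(A - λI) = λ^2 + 5λ + 4 = 0.
Eigenvalues λ = -1, -4.
For λ=-1: (A-λI) row 1 is [3, -3], so an eigenvector is (1, 1).
For λ=-4: (A-λI) row 1 is [6, -3], so an eigenvector is (1, 2).
General solution: c_1e^(-t)(1,1) + c_2e^(-4t)(1,2).

u(t) = c_1e^(-t) + c_2e^(-4t), v(t) = c_1e^(-t) + 2c_2e^(-4t)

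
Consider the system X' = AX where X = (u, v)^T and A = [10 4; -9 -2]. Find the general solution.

Coefficient matrix A = [[10, 4], [-9, -2]].
Characteristic polynomial det(A - λI) = λ^2 - 8λ + 16 = 0.
Single eigenvalue λ = 4 with algebraic multiplicity 2.
Eigenvector v = (-2,3); generalized eigenvector w with (A-λI)w=v is (1,-2).
General solution: e^(4t)[c_1·v + c_2·(t·v + w)].

u(t) = -2c_1e^(4t) - 2c_2te^(4t) + c_2e^(4t), v(t) = 3c_1e^(4t) + 3c_2te^(4t) - 2c_2e^(4t)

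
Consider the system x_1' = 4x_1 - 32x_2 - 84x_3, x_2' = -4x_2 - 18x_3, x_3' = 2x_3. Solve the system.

x_1(t) = K_1e^(4t) + 4K_2e^(-4t) - 6K_3e^(2t), x_2(t) = K_2e^(-4t) - 3K_3e^(2t), x_3(t) = K_3e^(2t)

Coefficient matrix A = [[4, -32, -84], [0, -4, -18], [0, 0, 2]].
det(A - λI) = 0 gives eigenvalues λ = 4, -4, 2.
For λ=4: eigenvector (1,0,0).
For λ=-4: eigenvector (4,1,0).
For λ=2: eigenvector (-6,-3,1).
General solution: K_1e^(4t)(1,0,0) + K_2e^(-4t)(4,1,0) + K_3e^(2t)(-6,-3,1).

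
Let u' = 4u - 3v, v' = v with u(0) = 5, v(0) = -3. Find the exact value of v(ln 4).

A = [[4,-3],[0,1]]; eigenvalues λ = 1, 4.
Eigenvectors: (-1,-1) for λ=1, (1,0) for λ=4.
From the initial condition, c_1 = 3, c_2 = 8.
v(ln 4) = (3)(4^1)(-1) + (8)(4^4)(0) = -12.

-12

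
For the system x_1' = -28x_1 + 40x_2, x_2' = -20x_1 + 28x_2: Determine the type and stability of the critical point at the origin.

center

A = [[-28,40],[-20,28]]; det(A-λI) = λ^2 + 16.
λ = 0 ± 4i: zero real part.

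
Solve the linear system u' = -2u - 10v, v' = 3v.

u(t) = -2C_1e^(3t) + C_2e^(-2t), v(t) = C_1e^(3t)

Coefficient matrix A = [[-2, -10], [0, 3]].
Characteristic polynomial det(A - λI) = λ^2 - λ - 6 = 0.
Eigenvalues λ = 3, -2.
For λ=3: (A-λI) row 1 is [-5, -10], so an eigenvector is (-2, 1).
For λ=-2: (A-λI) row 1 is [0, -10], so an eigenvector is (1, 0).
General solution: C_1e^(3t)(-2,1) + C_2e^(-2t)(1,0).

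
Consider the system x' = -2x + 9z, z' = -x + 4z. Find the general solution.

Coefficient matrix A = [[-2, 9], [-1, 4]].
Characteristic polynomial det(A - λI) = λ^2 - 2λ + 1 = 0.
Single eigenvalue λ = 1 with algebraic multiplicity 2.
Eigenvector v = (3,1); generalized eigenvector w with (A-λI)w=v is (-1,0).
General solution: e^(t)[K_1·v + K_2·(t·v + w)].

x(t) = 3K_1e^(t) + 3K_2te^(t) - K_2e^(t), z(t) = K_1e^(t) + K_2te^(t)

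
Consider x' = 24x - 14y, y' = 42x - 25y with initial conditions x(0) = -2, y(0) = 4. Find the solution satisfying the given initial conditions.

Coefficient matrix A = [[24, -14], [42, -25]].
Characteristic polynomial det(A - λI) = λ^2 + λ - 12 = 0.
Eigenvalues λ = 3, -4.
For λ=3: (A-λI) row 1 is [21, -14], so an eigenvector is (2, 3).
For λ=-4: (A-λI) row 1 is [28, -14], so an eigenvector is (-1, -2).
General solution: c_1e^(3t)(2,3) + c_2e^(-4t)(-1,-2).
Applying x(0)=-2, y(0)=4 gives c_1=-8, c_2=-14.

x(t) = -16e^(3t) + 14e^(-4t), y(t) = -24e^(3t) + 28e^(-4t)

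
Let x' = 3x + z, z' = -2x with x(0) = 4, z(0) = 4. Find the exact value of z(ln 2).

A = [[3,1],[-2,0]]; eigenvalues λ = 1, 2.
Eigenvectors: (-1,2) for λ=1, (1,-1) for λ=2.
From the initial condition, c_1 = 8, c_2 = 12.
z(ln 2) = (8)(2^1)(2) + (12)(2^2)(-1) = -16.

-16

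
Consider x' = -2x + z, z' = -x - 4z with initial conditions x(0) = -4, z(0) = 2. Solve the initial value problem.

x(t) = -2te^(-3t) - 4e^(-3t), z(t) = 2te^(-3t) + 2e^(-3t)

Coefficient matrix A = [[-2, 1], [-1, -4]].
Characteristic polynomial det(A - λI) = λ^2 + 6λ + 9 = 0.
Single eigenvalue λ = -3 with algebraic multiplicity 2.
Eigenvector v = (1,-1); generalized eigenvector w with (A-λI)w=v is (-1,2).
General solution: e^(-3t)[K_1·v + K_2·(t·v + w)].
Applying x(0)=-4, z(0)=2 gives K_1=-6, K_2=-2.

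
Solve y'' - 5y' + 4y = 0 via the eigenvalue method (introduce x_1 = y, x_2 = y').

Let x_1 = y, x_2 = y'. Then x_1' = x_2 and x_2' = -4x_1 + 5x_2.
A = [[0,1],[-4,5]]; det(A-λI) = λ^2 - 5λ + 4.
Eigenvalues λ = 1, 4 with eigenvectors (1,1), (1,4).

y(t) = c_1e^(t) + c_2e^(4t)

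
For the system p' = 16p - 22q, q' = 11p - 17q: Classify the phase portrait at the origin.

saddle

A = [[16,-22],[11,-17]]; det(A-λI) = λ^2 + λ - 30.
λ = 5, -6: opposite signs.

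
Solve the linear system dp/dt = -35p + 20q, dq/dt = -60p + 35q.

p(t) = -2K_1e^(-5t) + K_2e^(5t), q(t) = -3K_1e^(-5t) + 2K_2e^(5t)

Coefficient matrix A = [[-35, 20], [-60, 35]].
Characteristic polynomial det(A - λI) = λ^2 - 25 = 0.
Eigenvalues λ = -5, 5.
For λ=-5: (A-λI) row 1 is [-30, 20], so an eigenvector is (-2, -3).
For λ=5: (A-λI) row 1 is [-40, 20], so an eigenvector is (1, 2).
General solution: K_1e^(-5t)(-2,-3) + K_2e^(5t)(1,2).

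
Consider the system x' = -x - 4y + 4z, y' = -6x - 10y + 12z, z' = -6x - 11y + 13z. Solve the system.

Coefficient matrix A = [[-1, -4, 4], [-6, -10, 12], [-6, -11, 13]].
det(A - λI) = 0 gives eigenvalues λ = 1, 2, -1.
For λ=1: eigenvector (2,0,1).
For λ=2: eigenvector (0,1,1).
For λ=-1: eigenvector (1,2,2).
General solution: K_1e^(t)(2,0,1) + K_2e^(2t)(0,1,1) + K_3e^(-t)(1,2,2).

x(t) = 2K_1e^(t) + K_3e^(-t), y(t) = K_2e^(2t) + 2K_3e^(-t), z(t) = K_1e^(t) + K_2e^(2t) + 2K_3e^(-t)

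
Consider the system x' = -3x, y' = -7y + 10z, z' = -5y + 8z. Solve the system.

x(t) = C_1e^(-3t), y(t) = C_2e^(3t) - 2C_3e^(-2t), z(t) = C_2e^(3t) - C_3e^(-2t)

Coefficient matrix A = [[-3, 0, 0], [0, -7, 10], [0, -5, 8]].
det(A - λI) = 0 gives eigenvalues λ = -3, 3, -2.
For λ=-3: eigenvector (1,0,0).
For λ=3: eigenvector (0,1,1).
For λ=-2: eigenvector (0,-2,-1).
General solution: C_1e^(-3t)(1,0,0) + C_2e^(3t)(0,1,1) + C_3e^(-2t)(0,-2,-1).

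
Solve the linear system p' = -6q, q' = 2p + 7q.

Coefficient matrix A = [[0, -6], [2, 7]].
Characteristic polynomial det(A - λI) = λ^2 - 7λ + 12 = 0.
Eigenvalues λ = 4, 3.
For λ=4: (A-λI) row 1 is [-4, -6], so an eigenvector is (-3, 2).
For λ=3: (A-λI) row 1 is [-3, -6], so an eigenvector is (-2, 1).
General solution: c_1e^(4t)(-3,2) + c_2e^(3t)(-2,1).

p(t) = -3c_1e^(4t) - 2c_2e^(3t), q(t) = 2c_1e^(4t) + c_2e^(3t)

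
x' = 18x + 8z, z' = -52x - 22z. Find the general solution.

Coefficient matrix A = [[18, 8], [-52, -22]].
Characteristic polynomial det(A - λI) = λ^2 + 4λ + 20 = 0.
Eigenvalues λ = -2 ± 4i (complex conjugate pair).
For λ=-2+4i: an eigenvector is (-1,2) - i(-1,3) = (-1 + i, 2 - 3i).
A real fundamental pair from Re and Im of e^((-2+4i)t)v: X_1 = e^(-2t)(cos(4t)·(-1,2) + sin(4t)·(-1,3)), X_2 = e^(-2t)(sin(4t)·(-1,2) - cos(4t)·(-1,3)).
General solution: K_1X_1 + K_2X_2.

x(t) = -K_1e^(-2t)sin(4t) - K_1e^(-2t)cos(4t) - K_2e^(-2t)sin(4t) + K_2e^(-2t)cos(4t), z(t) = 3K_1e^(-2t)sin(4t) + 2K_1e^(-2t)cos(4t) + 2K_2e^(-2t)sin(4t) - 3K_2e^(-2t)cos(4t)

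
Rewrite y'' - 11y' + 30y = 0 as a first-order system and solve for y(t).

Let x_1 = y, x_2 = y'. Then x_1' = x_2 and x_2' = -30x_1 + 11x_2.
A = [[0,1],[-30,11]]; det(A-λI) = λ^2 - 11λ + 30.
Eigenvalues λ = 5, 6 with eigenvectors (1,5), (1,6).

y(t) = c_1e^(5t) + c_2e^(6t)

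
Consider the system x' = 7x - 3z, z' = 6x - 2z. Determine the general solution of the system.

x(t) = C_1e^(t) + C_2e^(4t), z(t) = 2C_1e^(t) + C_2e^(4t)

Coefficient matrix A = [[7, -3], [6, -2]].
Characteristic polynomial det(A - λI) = λ^2 - 5λ + 4 = 0.
Eigenvalues λ = 1, 4.
For λ=1: (A-λI) row 1 is [6, -3], so an eigenvector is (1, 2).
For λ=4: (A-λI) row 1 is [3, -3], so an eigenvector is (1, 1).
General solution: C_1e^(t)(1,2) + C_2e^(4t)(1,1).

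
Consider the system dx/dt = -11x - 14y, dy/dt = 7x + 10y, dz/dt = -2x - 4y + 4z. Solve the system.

x(t) = -c_1e^(3t) - 2c_2e^(-4t), y(t) = c_1e^(3t) + c_2e^(-4t), z(t) = 2c_1e^(3t) + c_3e^(4t)

Coefficient matrix A = [[-11, -14, 0], [7, 10, 0], [-2, -4, 4]].
det(A - λI) = 0 gives eigenvalues λ = 3, -4, 4.
For λ=3: eigenvector (-1,1,2).
For λ=-4: eigenvector (-2,1,0).
For λ=4: eigenvector (0,0,1).
General solution: c_1e^(3t)(-1,1,2) + c_2e^(-4t)(-2,1,0) + c_3e^(4t)(0,0,1).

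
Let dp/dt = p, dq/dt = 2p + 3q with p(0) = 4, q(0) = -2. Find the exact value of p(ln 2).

A = [[1,0],[2,3]]; eigenvalues λ = 3, 1.
Eigenvectors: (0,-1) for λ=3, (-1,1) for λ=1.
From the initial condition, c_1 = -2, c_2 = -4.
p(ln 2) = (-2)(2^3)(0) + (-4)(2^1)(-1) = 8.

8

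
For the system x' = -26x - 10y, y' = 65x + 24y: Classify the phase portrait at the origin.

A = [[-26,-10],[65,24]]; det(A-λI) = λ^2 + 2λ + 26.
λ = -1 ± 5i: negative real part.

stable spiral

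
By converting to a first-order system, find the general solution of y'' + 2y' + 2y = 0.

Let x_1 = y, x_2 = y'. Then x_1' = x_2 and x_2' = -2x_1 - 2x_2.
A = [[0,1],[-2,-2]]; det(A-λI) = λ^2 + 2λ + 2.
Eigenvalues λ = -1 ± i.

y(t) = K_1e^(-t)cos(t) + K_2e^(-t)sin(t)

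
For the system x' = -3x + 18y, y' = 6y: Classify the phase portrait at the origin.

A = [[-3,18],[0,6]]; det(A-λI) = λ^2 - 3λ - 18.
λ = 6, -3: opposite signs.

saddle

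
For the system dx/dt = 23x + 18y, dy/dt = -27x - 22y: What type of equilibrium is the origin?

saddle

A = [[23,18],[-27,-22]]; det(A-λI) = λ^2 - λ - 20.
λ = -4, 5: opposite signs.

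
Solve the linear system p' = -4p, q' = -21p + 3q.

Coefficient matrix A = [[-4, 0], [-21, 3]].
Characteristic polynomial det(A - λI) = λ^2 + λ - 12 = 0.
Eigenvalues λ = -4, 3.
For λ=-4: (A-λI) row 2 is [-21, 7], so an eigenvector is (-1, -3).
For λ=3: (A-λI) row 1 is [-7, 0], so an eigenvector is (0, 1).
General solution: c_1e^(-4t)(-1,-3) + c_2e^(3t)(0,1).

p(t) = -c_1e^(-4t), q(t) = -3c_1e^(-4t) + c_2e^(3t)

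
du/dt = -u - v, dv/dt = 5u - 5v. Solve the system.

u(t) = c_1e^(-3t)cos(t) + c_2e^(-3t)sin(t), v(t) = c_1e^(-3t)sin(t) + 2c_1e^(-3t)cos(t) + 2c_2e^(-3t)sin(t) - c_2e^(-3t)cos(t)

Coefficient matrix A = [[-1, -1], [5, -5]].
Characteristic polynomial det(A - λI) = λ^2 + 6λ + 10 = 0.
Eigenvalues λ = -3 ± i (complex conjugate pair).
For λ=-3+i: an eigenvector is (1,2) - i(0,1) = (1, 2 - i).
A real fundamental pair from Re and Im of e^((-3+i)t)v: X_1 = e^(-3t)(cos(t)·(1,2) + sin(t)·(0,1)), X_2 = e^(-3t)(sin(t)·(1,2) - cos(t)·(0,1)).
General solution: c_1X_1 + c_2X_2.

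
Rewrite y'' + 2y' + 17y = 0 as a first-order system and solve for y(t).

Let x_1 = y, x_2 = y'. Then x_1' = x_2 and x_2' = -17x_1 - 2x_2.
A = [[0,1],[-17,-2]]; det(A-λI) = λ^2 + 2λ + 17.
Eigenvalues λ = -1 ± 4i.

y(t) = c_1e^(-t)cos(4t) + c_2e^(-t)sin(4t)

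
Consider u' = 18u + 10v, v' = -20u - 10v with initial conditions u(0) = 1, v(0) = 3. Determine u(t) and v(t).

u(t) = 22e^(4t)sin(2t) + e^(4t)cos(2t), v(t) = -31e^(4t)sin(2t) + 3e^(4t)cos(2t)

Coefficient matrix A = [[18, 10], [-20, -10]].
Characteristic polynomial det(A - λI) = λ^2 - 8λ + 20 = 0.
Eigenvalues λ = 4 ± 2i (complex conjugate pair).
For λ=4+2i: an eigenvector is (-2,3) - i(1,-1) = (-2 - i, 3 + i).
A real fundamental pair from Re and Im of e^((4+2i)t)v: X_1 = e^(4t)(cos(2t)·(-2,3) + sin(2t)·(1,-1)), X_2 = e^(4t)(sin(2t)·(-2,3) - cos(2t)·(1,-1)).
General solution: K_1X_1 + K_2X_2.
Applying u(0)=1, v(0)=3 gives K_1=4, K_2=-9.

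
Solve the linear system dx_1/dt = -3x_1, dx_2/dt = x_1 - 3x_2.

x_1(t) = -K_2e^(-3t), x_2(t) = -K_1e^(-3t) - K_2te^(-3t) - 3K_2e^(-3t)

Coefficient matrix A = [[-3, 0], [1, -3]].
Characteristic polynomial det(A - λI) = λ^2 + 6λ + 9 = 0.
Single eigenvalue λ = -3 with algebraic multiplicity 2.
Eigenvector v = (0,-1); generalized eigenvector w with (A-λI)w=v is (-1,-3).
General solution: e^(-3t)[K_1·v + K_2·(t·v + w)].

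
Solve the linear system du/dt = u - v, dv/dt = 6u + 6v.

u(t) = c_1e^(4t) + c_2e^(3t), v(t) = -3c_1e^(4t) - 2c_2e^(3t)

Coefficient matrix A = [[1, -1], [6, 6]].
Characteristic polynomial det(A - λI) = λ^2 - 7λ + 12 = 0.
Eigenvalues λ = 4, 3.
For λ=4: (A-λI) row 1 is [-3, -1], so an eigenvector is (1, -3).
For λ=3: (A-λI) row 1 is [-2, -1], so an eigenvector is (1, -2).
General solution: c_1e^(4t)(1,-3) + c_2e^(3t)(1,-2).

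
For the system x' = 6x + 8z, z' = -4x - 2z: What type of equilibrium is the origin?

A = [[6,8],[-4,-2]]; det(A-λI) = λ^2 - 4λ + 20.
λ = 2 ± 4i: positive real part.

unstable spiral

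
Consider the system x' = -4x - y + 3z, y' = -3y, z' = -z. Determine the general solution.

x(t) = c_1e^(-4t) - c_2e^(-3t) + c_3e^(-t), y(t) = c_2e^(-3t), z(t) = c_3e^(-t)

Coefficient matrix A = [[-4, -1, 3], [0, -3, 0], [0, 0, -1]].
det(A - λI) = 0 gives eigenvalues λ = -4, -3, -1.
For λ=-4: eigenvector (1,0,0).
For λ=-3: eigenvector (-1,1,0).
For λ=-1: eigenvector (1,0,1).
General solution: c_1e^(-4t)(1,0,0) + c_2e^(-3t)(-1,1,0) + c_3e^(-t)(1,0,1).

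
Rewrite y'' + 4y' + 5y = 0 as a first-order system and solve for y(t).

y(t) = C_1e^(-2t)cos(t) + C_2e^(-2t)sin(t)

Let x_1 = y, x_2 = y'. Then x_1' = x_2 and x_2' = -5x_1 - 4x_2.
A = [[0,1],[-5,-4]]; det(A-λI) = λ^2 + 4λ + 5.
Eigenvalues λ = -2 ± i.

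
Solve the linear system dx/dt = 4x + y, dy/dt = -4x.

Coefficient matrix A = [[4, 1], [-4, 0]].
Characteristic polynomial det(A - λI) = λ^2 - 4λ + 4 = 0.
Single eigenvalue λ = 2 with algebraic multiplicity 2.
Eigenvector v = (-1,2); generalized eigenvector w with (A-λI)w=v is (-1,1).
General solution: e^(2t)[C_1·v + C_2·(t·v + w)].

x(t) = -C_1e^(2t) - C_2te^(2t) - C_2e^(2t), y(t) = 2C_1e^(2t) + 2C_2te^(2t) + C_2e^(2t)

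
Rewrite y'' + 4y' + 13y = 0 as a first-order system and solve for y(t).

y(t) = C_1e^(-2t)cos(3t) + C_2e^(-2t)sin(3t)

Let x_1 = y, x_2 = y'. Then x_1' = x_2 and x_2' = -13x_1 - 4x_2.
A = [[0,1],[-13,-4]]; det(A-λI) = λ^2 + 4λ + 13.
Eigenvalues λ = -2 ± 3i.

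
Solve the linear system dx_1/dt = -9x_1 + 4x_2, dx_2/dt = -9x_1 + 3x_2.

x_1(t) = -2C_1e^(-3t) - 2C_2te^(-3t) + C_2e^(-3t), x_2(t) = -3C_1e^(-3t) - 3C_2te^(-3t) + C_2e^(-3t)

Coefficient matrix A = [[-9, 4], [-9, 3]].
Characteristic polynomial det(A - λI) = λ^2 + 6λ + 9 = 0.
Single eigenvalue λ = -3 with algebraic multiplicity 2.
Eigenvector v = (-2,-3); generalized eigenvector w with (A-λI)w=v is (1,1).
General solution: e^(-3t)[C_1·v + C_2·(t·v + w)].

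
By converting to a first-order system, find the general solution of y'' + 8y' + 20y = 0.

y(t) = c_1e^(-4t)cos(2t) + c_2e^(-4t)sin(2t)

Let x_1 = y, x_2 = y'. Then x_1' = x_2 and x_2' = -20x_1 - 8x_2.
A = [[0,1],[-20,-8]]; det(A-λI) = λ^2 + 8λ + 20.
Eigenvalues λ = -4 ± 2i.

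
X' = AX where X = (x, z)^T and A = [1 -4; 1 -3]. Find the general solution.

x(t) = 2c_1e^(-t) + 2c_2te^(-t) + c_2e^(-t), z(t) = c_1e^(-t) + c_2te^(-t)

Coefficient matrix A = [[1, -4], [1, -3]].
Characteristic polynomial det(A - λI) = λ^2 + 2λ + 1 = 0.
Single eigenvalue λ = -1 with algebraic multiplicity 2.
Eigenvector v = (2,1); generalized eigenvector w with (A-λI)w=v is (1,0).
General solution: e^(-t)[c_1·v + c_2·(t·v + w)].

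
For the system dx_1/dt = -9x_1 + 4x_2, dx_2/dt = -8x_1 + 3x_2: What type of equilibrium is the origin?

A = [[-9,4],[-8,3]]; det(A-λI) = λ^2 + 6λ + 5.
λ = -1, -5: both negative.

stable node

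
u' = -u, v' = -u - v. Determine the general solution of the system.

Coefficient matrix A = [[-1, 0], [-1, -1]].
Characteristic polynomial det(A - λI) = λ^2 + 2λ + 1 = 0.
Single eigenvalue λ = -1 with algebraic multiplicity 2.
Eigenvector v = (0,-1); generalized eigenvector w with (A-λI)w=v is (1,-2).
General solution: e^(-t)[K_1·v + K_2·(t·v + w)].

u(t) = K_2e^(-t), v(t) = -K_1e^(-t) - K_2te^(-t) - 2K_2e^(-t)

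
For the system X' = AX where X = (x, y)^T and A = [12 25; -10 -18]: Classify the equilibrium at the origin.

A = [[12,25],[-10,-18]]; det(A-λI) = λ^2 + 6λ + 34.
λ = -3 ± 5i: negative real part.

stable spiral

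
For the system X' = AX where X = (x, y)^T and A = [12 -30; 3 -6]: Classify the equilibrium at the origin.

A = [[12,-30],[3,-6]]; det(A-λI) = λ^2 - 6λ + 18.
λ = 3 ± 3i: positive real part.

unstable spiral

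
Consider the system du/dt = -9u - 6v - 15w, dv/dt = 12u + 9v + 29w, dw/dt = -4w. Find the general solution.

Coefficient matrix A = [[-9, -6, -15], [12, 9, 29], [0, 0, -4]].
det(A - λI) = 0 gives eigenvalues λ = -4, -3, 3.
For λ=-4: eigenvector (3,-5,1).
For λ=-3: eigenvector (-1,1,0).
For λ=3: eigenvector (-1,2,0).
General solution: K_1e^(-4t)(3,-5,1) + K_2e^(-3t)(-1,1,0) + K_3e^(3t)(-1,2,0).

u(t) = 3K_1e^(-4t) - K_2e^(-3t) - K_3e^(3t), v(t) = -5K_1e^(-4t) + K_2e^(-3t) + 2K_3e^(3t), w(t) = K_1e^(-4t)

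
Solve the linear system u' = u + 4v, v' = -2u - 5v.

u(t) = -c_1e^(-3t) + 2c_2e^(-t), v(t) = c_1e^(-3t) - c_2e^(-t)

Coefficient matrix A = [[1, 4], [-2, -5]].
Characteristic polynomial det(A - λI) = λ^2 + 4λ + 3 = 0.
Eigenvalues λ = -3, -1.
For λ=-3: (A-λI) row 1 is [4, 4], so an eigenvector is (-1, 1).
For λ=-1: (A-λI) row 1 is [2, 4], so an eigenvector is (2, -1).
General solution: c_1e^(-3t)(-1,1) + c_2e^(-t)(2,-1).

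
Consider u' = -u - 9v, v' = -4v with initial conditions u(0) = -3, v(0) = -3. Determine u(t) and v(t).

Coefficient matrix A = [[-1, -9], [0, -4]].
Characteristic polynomial det(A - λI) = λ^2 + 5λ + 4 = 0.
Eigenvalues λ = -1, -4.
For λ=-1: (A-λI) row 1 is [0, -9], so an eigenvector is (1, 0).
For λ=-4: (A-λI) row 1 is [3, -9], so an eigenvector is (-3, -1).
General solution: K_1e^(-t)(1,0) + K_2e^(-4t)(-3,-1).
Applying u(0)=-3, v(0)=-3 gives K_1=6, K_2=3.

u(t) = 6e^(-t) - 9e^(-4t), v(t) = -3e^(-4t)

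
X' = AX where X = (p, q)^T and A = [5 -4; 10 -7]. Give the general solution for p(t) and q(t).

Coefficient matrix A = [[5, -4], [10, -7]].
Characteristic polynomial det(A - λI) = λ^2 + 2λ + 5 = 0.
Eigenvalues λ = -1 ± 2i (complex conjugate pair).
For λ=-1+2i: an eigenvector is (-1,-1) - i(-1,-2) = (-1 + i, -1 + 2i).
A real fundamental pair from Re and Im of e^((-1+2i)t)v: X_1 = e^(-t)(cos(2t)·(-1,-1) + sin(2t)·(-1,-2)), X_2 = e^(-t)(sin(2t)·(-1,-1) - cos(2t)·(-1,-2)).
General solution: K_1X_1 + K_2X_2.

p(t) = -K_1e^(-t)sin(2t) - K_1e^(-t)cos(2t) - K_2e^(-t)sin(2t) + K_2e^(-t)cos(2t), q(t) = -2K_1e^(-t)sin(2t) - K_1e^(-t)cos(2t) - K_2e^(-t)sin(2t) + 2K_2e^(-t)cos(2t)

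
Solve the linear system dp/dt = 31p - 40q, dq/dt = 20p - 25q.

p(t) = -3C_1e^(3t)sin(4t) + C_1e^(3t)cos(4t) + C_2e^(3t)sin(4t) + 3C_2e^(3t)cos(4t), q(t) = -2C_1e^(3t)sin(4t) + C_1e^(3t)cos(4t) + C_2e^(3t)sin(4t) + 2C_2e^(3t)cos(4t)

Coefficient matrix A = [[31, -40], [20, -25]].
Characteristic polynomial det(A - λI) = λ^2 - 6λ + 25 = 0.
Eigenvalues λ = 3 ± 4i (complex conjugate pair).
For λ=3+4i: an eigenvector is (1,1) - i(-3,-2) = (1 + 3i, 1 + 2i).
A real fundamental pair from Re and Im of e^((3+4i)t)v: X_1 = e^(3t)(cos(4t)·(1,1) + sin(4t)·(-3,-2)), X_2 = e^(3t)(sin(4t)·(1,1) - cos(4t)·(-3,-2)).
General solution: C_1X_1 + C_2X_2.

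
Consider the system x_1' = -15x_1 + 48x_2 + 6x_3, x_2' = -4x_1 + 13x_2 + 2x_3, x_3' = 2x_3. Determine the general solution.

Coefficient matrix A = [[-15, 48, 6], [-4, 13, 2], [0, 0, 2]].
det(A - λI) = 0 gives eigenvalues λ = 1, 2, -3.
For λ=1: eigenvector (-3,-1,0).
For λ=2: eigenvector (6,2,1).
For λ=-3: eigenvector (4,1,0).
General solution: C_1e^(t)(-3,-1,0) + C_2e^(2t)(6,2,1) + C_3e^(-3t)(4,1,0).

x_1(t) = -3C_1e^(t) + 6C_2e^(2t) + 4C_3e^(-3t), x_2(t) = -C_1e^(t) + 2C_2e^(2t) + C_3e^(-3t), x_3(t) = C_2e^(2t)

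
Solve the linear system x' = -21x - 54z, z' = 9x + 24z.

Coefficient matrix A = [[-21, -54], [9, 24]].
Characteristic polynomial det(A - λI) = λ^2 - 3λ - 18 = 0.
Eigenvalues λ = 6, -3.
For λ=6: (A-λI) row 1 is [-27, -54], so an eigenvector is (2, -1).
For λ=-3: (A-λI) row 1 is [-18, -54], so an eigenvector is (3, -1).
General solution: c_1e^(6t)(2,-1) + c_2e^(-3t)(3,-1).

x(t) = 2c_1e^(6t) + 3c_2e^(-3t), z(t) = -c_1e^(6t) - c_2e^(-3t)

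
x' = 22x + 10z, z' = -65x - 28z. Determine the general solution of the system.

Coefficient matrix A = [[22, 10], [-65, -28]].
Characteristic polynomial det(A - λI) = λ^2 + 6λ + 34 = 0.
Eigenvalues λ = -3 ± 5i (complex conjugate pair).
For λ=-3+5i: an eigenvector is (1,-2) - i(1,-3) = (1 - i, -2 + 3i).
A real fundamental pair from Re and Im of e^((-3+5i)t)v: X_1 = e^(-3t)(cos(5t)·(1,-2) + sin(5t)·(1,-3)), X_2 = e^(-3t)(sin(5t)·(1,-2) - cos(5t)·(1,-3)).
General solution: C_1X_1 + C_2X_2.

x(t) = C_1e^(-3t)sin(5t) + C_1e^(-3t)cos(5t) + C_2e^(-3t)sin(5t) - C_2e^(-3t)cos(5t), z(t) = -3C_1e^(-3t)sin(5t) - 2C_1e^(-3t)cos(5t) - 2C_2e^(-3t)sin(5t) + 3C_2e^(-3t)cos(5t)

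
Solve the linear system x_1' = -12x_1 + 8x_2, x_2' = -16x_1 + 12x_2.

x_1(t) = -K_1e^(-4t) + K_2e^(4t), x_2(t) = -K_1e^(-4t) + 2K_2e^(4t)

Coefficient matrix A = [[-12, 8], [-16, 12]].
Characteristic polynomial det(A - λI) = λ^2 - 16 = 0.
Eigenvalues λ = -4, 4.
For λ=-4: (A-λI) row 1 is [-8, 8], so an eigenvector is (-1, -1).
For λ=4: (A-λI) row 1 is [-16, 8], so an eigenvector is (1, 2).
General solution: K_1e^(-4t)(-1,-1) + K_2e^(4t)(1,2).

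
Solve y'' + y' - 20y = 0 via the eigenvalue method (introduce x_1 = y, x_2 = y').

y(t) = K_1e^(-5t) + K_2e^(4t)

Let x_1 = y, x_2 = y'. Then x_1' = x_2 and x_2' = 20x_1 - x_2.
A = [[0,1],[20,-1]]; det(A-λI) = λ^2 + λ - 20.
Eigenvalues λ = -5, 4 with eigenvectors (1,-5), (1,4).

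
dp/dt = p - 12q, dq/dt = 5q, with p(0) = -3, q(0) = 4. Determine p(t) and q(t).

Coefficient matrix A = [[1, -12], [0, 5]].
Characteristic polynomial det(A - λI) = λ^2 - 6λ + 5 = 0.
Eigenvalues λ = 5, 1.
For λ=5: (A-λI) row 1 is [-4, -12], so an eigenvector is (3, -1).
For λ=1: (A-λI) row 1 is [0, -12], so an eigenvector is (-1, 0).
General solution: C_1e^(5t)(3,-1) + C_2e^(t)(-1,0).
Applying p(0)=-3, q(0)=4 gives C_1=-4, C_2=-9.

p(t) = -12e^(5t) + 9e^(t), q(t) = 4e^(5t)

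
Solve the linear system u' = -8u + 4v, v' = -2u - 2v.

Coefficient matrix A = [[-8, 4], [-2, -2]].
Characteristic polynomial det(A - λI) = λ^2 + 10λ + 24 = 0.
Eigenvalues λ = -4, -6.
For λ=-4: (A-λI) row 1 is [-4, 4], so an eigenvector is (1, 1).
For λ=-6: (A-λI) row 1 is [-2, 4], so an eigenvector is (-2, -1).
General solution: K_1e^(-4t)(1,1) + K_2e^(-6t)(-2,-1).

u(t) = K_1e^(-4t) - 2K_2e^(-6t), v(t) = K_1e^(-4t) - K_2e^(-6t)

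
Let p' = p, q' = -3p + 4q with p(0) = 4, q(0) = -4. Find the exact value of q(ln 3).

A = [[1,0],[-3,4]]; eigenvalues λ = 1, 4.
Eigenvectors: (-1,-1) for λ=1, (0,1) for λ=4.
From the initial condition, c_1 = -4, c_2 = -8.
q(ln 3) = (-4)(3^1)(-1) + (-8)(3^4)(1) = -636.

-636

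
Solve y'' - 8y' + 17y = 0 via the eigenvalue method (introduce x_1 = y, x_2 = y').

y(t) = C_1e^(4t)cos(t) + C_2e^(4t)sin(t)

Let x_1 = y, x_2 = y'. Then x_1' = x_2 and x_2' = -17x_1 + 8x_2.
A = [[0,1],[-17,8]]; det(A-λI) = λ^2 - 8λ + 17.
Eigenvalues λ = 4 ± i.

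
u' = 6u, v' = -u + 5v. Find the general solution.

u(t) = -K_2e^(6t), v(t) = K_1e^(5t) + K_2e^(6t)

Coefficient matrix A = [[6, 0], [-1, 5]].
Characteristic polynomial det(A - λI) = λ^2 - 11λ + 30 = 0.
Eigenvalues λ = 5, 6.
For λ=5: (A-λI) row 1 is [1, 0], so an eigenvector is (0, 1).
For λ=6: (A-λI) row 2 is [-1, -1], so an eigenvector is (-1, 1).
General solution: K_1e^(5t)(0,1) + K_2e^(6t)(-1,1).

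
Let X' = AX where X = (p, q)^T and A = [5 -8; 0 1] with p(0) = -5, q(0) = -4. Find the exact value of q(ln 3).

-12

A = [[5,-8],[0,1]]; eigenvalues λ = 5, 1.
Eigenvectors: (-1,0) for λ=5, (-2,-1) for λ=1.
From the initial condition, c_1 = -3, c_2 = 4.
q(ln 3) = (-3)(3^5)(0) + (4)(3^1)(-1) = -12.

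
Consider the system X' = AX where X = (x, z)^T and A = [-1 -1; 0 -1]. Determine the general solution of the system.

Coefficient matrix A = [[-1, -1], [0, -1]].
Characteristic polynomial det(A - λI) = λ^2 + 2λ + 1 = 0.
Single eigenvalue λ = -1 with algebraic multiplicity 2.
Eigenvector v = (1,0); generalized eigenvector w with (A-λI)w=v is (-2,-1).
General solution: e^(-t)[c_1·v + c_2·(t·v + w)].

x(t) = c_1e^(-t) + c_2te^(-t) - 2c_2e^(-t), z(t) = -c_2e^(-t)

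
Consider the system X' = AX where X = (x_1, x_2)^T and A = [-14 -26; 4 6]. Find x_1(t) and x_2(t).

x_1(t) = 2K_1e^(-4t)sin(2t) - 3K_1e^(-4t)cos(2t) - 3K_2e^(-4t)sin(2t) - 2K_2e^(-4t)cos(2t), x_2(t) = -K_1e^(-4t)sin(2t) + K_1e^(-4t)cos(2t) + K_2e^(-4t)sin(2t) + K_2e^(-4t)cos(2t)

Coefficient matrix A = [[-14, -26], [4, 6]].
Characteristic polynomial det(A - λI) = λ^2 + 8λ + 20 = 0.
Eigenvalues λ = -4 ± 2i (complex conjugate pair).
For λ=-4+2i: an eigenvector is (-3,1) - i(2,-1) = (-3 - 2i, 1 + i).
A real fundamental pair from Re and Im of e^((-4+2i)t)v: X_1 = e^(-4t)(cos(2t)·(-3,1) + sin(2t)·(2,-1)), X_2 = e^(-4t)(sin(2t)·(-3,1) - cos(2t)·(2,-1)).
General solution: K_1X_1 + K_2X_2.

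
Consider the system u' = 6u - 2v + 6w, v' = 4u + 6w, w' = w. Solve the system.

Coefficient matrix A = [[6, -2, 6], [4, 0, 6], [0, 0, 1]].
det(A - λI) = 0 gives eigenvalues λ = 2, 4, 1.
For λ=2: eigenvector (1,2,0).
For λ=4: eigenvector (-1,-1,0).
For λ=1: eigenvector (-2,-2,1).
General solution: K_1e^(2t)(1,2,0) + K_2e^(4t)(-1,-1,0) + K_3e^(t)(-2,-2,1).

u(t) = K_1e^(2t) - K_2e^(4t) - 2K_3e^(t), v(t) = 2K_1e^(2t) - K_2e^(4t) - 2K_3e^(t), w(t) = K_3e^(t)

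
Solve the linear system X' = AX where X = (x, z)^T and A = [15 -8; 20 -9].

Coefficient matrix A = [[15, -8], [20, -9]].
Characteristic polynomial det(A - λI) = λ^2 - 6λ + 25 = 0.
Eigenvalues λ = 3 ± 4i (complex conjugate pair).
For λ=3+4i: an eigenvector is (-1,-2) - i(1,1) = (-1 - i, -2 - i).
A real fundamental pair from Re and Im of e^((3+4i)t)v: X_1 = e^(3t)(cos(4t)·(-1,-2) + sin(4t)·(1,1)), X_2 = e^(3t)(sin(4t)·(-1,-2) - cos(4t)·(1,1)).
General solution: K_1X_1 + K_2X_2.

x(t) = K_1e^(3t)sin(4t) - K_1e^(3t)cos(4t) - K_2e^(3t)sin(4t) - K_2e^(3t)cos(4t), z(t) = K_1e^(3t)sin(4t) - 2K_1e^(3t)cos(4t) - 2K_2e^(3t)sin(4t) - K_2e^(3t)cos(4t)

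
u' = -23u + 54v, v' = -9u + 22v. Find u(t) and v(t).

u(t) = 3K_1e^(-5t) - 2K_2e^(4t), v(t) = K_1e^(-5t) - K_2e^(4t)

Coefficient matrix A = [[-23, 54], [-9, 22]].
Characteristic polynomial det(A - λI) = λ^2 + λ - 20 = 0.
Eigenvalues λ = -5, 4.
For λ=-5: (A-λI) row 1 is [-18, 54], so an eigenvector is (3, 1).
For λ=4: (A-λI) row 1 is [-27, 54], so an eigenvector is (-2, -1).
General solution: K_1e^(-5t)(3,1) + K_2e^(4t)(-2,-1).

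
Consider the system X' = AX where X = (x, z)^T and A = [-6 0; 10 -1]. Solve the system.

Coefficient matrix A = [[-6, 0], [10, -1]].
Characteristic polynomial det(A - λI) = λ^2 + 7λ + 6 = 0.
Eigenvalues λ = -1, -6.
For λ=-1: (A-λI) row 1 is [-5, 0], so an eigenvector is (0, 1).
For λ=-6: (A-λI) row 2 is [10, 5], so an eigenvector is (1, -2).
General solution: K_1e^(-t)(0,1) + K_2e^(-6t)(1,-2).

x(t) = K_2e^(-6t), z(t) = K_1e^(-t) - 2K_2e^(-6t)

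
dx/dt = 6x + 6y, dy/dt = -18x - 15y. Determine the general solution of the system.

x(t) = -2K_1e^(-3t) - K_2e^(-6t), y(t) = 3K_1e^(-3t) + 2K_2e^(-6t)

Coefficient matrix A = [[6, 6], [-18, -15]].
Characteristic polynomial det(A - λI) = λ^2 + 9λ + 18 = 0.
Eigenvalues λ = -3, -6.
For λ=-3: (A-λI) row 1 is [9, 6], so an eigenvector is (-2, 3).
For λ=-6: (A-λI) row 1 is [12, 6], so an eigenvector is (-1, 2).
General solution: K_1e^(-3t)(-2,3) + K_2e^(-6t)(-1,2).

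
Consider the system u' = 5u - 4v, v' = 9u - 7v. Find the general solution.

Coefficient matrix A = [[5, -4], [9, -7]].
Characteristic polynomial det(A - λI) = λ^2 + 2λ + 1 = 0.
Single eigenvalue λ = -1 with algebraic multiplicity 2.
Eigenvector v = (2,3); generalized eigenvector w with (A-λI)w=v is (1,1).
General solution: e^(-t)[c_1·v + c_2·(t·v + w)].

u(t) = 2c_1e^(-t) + 2c_2te^(-t) + c_2e^(-t), v(t) = 3c_1e^(-t) + 3c_2te^(-t) + c_2e^(-t)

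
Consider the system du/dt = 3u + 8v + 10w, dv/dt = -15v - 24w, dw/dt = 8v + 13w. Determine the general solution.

u(t) = c_1e^(3t) + 2c_2e^(t) + c_3e^(-3t), v(t) = -3c_2e^(t) - 2c_3e^(-3t), w(t) = 2c_2e^(t) + c_3e^(-3t)

Coefficient matrix A = [[3, 8, 10], [0, -15, -24], [0, 8, 13]].
det(A - λI) = 0 gives eigenvalues λ = 3, 1, -3.
For λ=3: eigenvector (1,0,0).
For λ=1: eigenvector (2,-3,2).
For λ=-3: eigenvector (1,-2,1).
General solution: c_1e^(3t)(1,0,0) + c_2e^(t)(2,-3,2) + c_3e^(-3t)(1,-2,1).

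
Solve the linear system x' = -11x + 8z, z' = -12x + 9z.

Coefficient matrix A = [[-11, 8], [-12, 9]].
Characteristic polynomial det(A - λI) = λ^2 + 2λ - 3 = 0.
Eigenvalues λ = 1, -3.
For λ=1: (A-λI) row 1 is [-12, 8], so an eigenvector is (2, 3).
For λ=-3: (A-λI) row 1 is [-8, 8], so an eigenvector is (-1, -1).
General solution: K_1e^(t)(2,3) + K_2e^(-3t)(-1,-1).

x(t) = 2K_1e^(t) - K_2e^(-3t), z(t) = 3K_1e^(t) - K_2e^(-3t)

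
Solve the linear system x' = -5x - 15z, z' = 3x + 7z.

Coefficient matrix A = [[-5, -15], [3, 7]].
Characteristic polynomial det(A - λI) = λ^2 - 2λ + 10 = 0.
Eigenvalues λ = 1 ± 3i (complex conjugate pair).
For λ=1+3i: an eigenvector is (-2,1) - i(-1,0) = (-2 + i, 1).
A real fundamental pair from Re and Im of e^((1+3i)t)v: X_1 = e^(t)(cos(3t)·(-2,1) + sin(3t)·(-1,0)), X_2 = e^(t)(sin(3t)·(-2,1) - cos(3t)·(-1,0)).
General solution: K_1X_1 + K_2X_2.

x(t) = -K_1e^(t)sin(3t) - 2K_1e^(t)cos(3t) - 2K_2e^(t)sin(3t) + K_2e^(t)cos(3t), z(t) = K_1e^(t)cos(3t) + K_2e^(t)sin(3t)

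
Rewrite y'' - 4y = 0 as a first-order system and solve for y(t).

Let x_1 = y, x_2 = y'. Then x_1' = x_2 and x_2' = 4x_1.
A = [[0,1],[4,0]]; det(A-λI) = λ^2 - 4.
Eigenvalues λ = 2, -2 with eigenvectors (1,2), (1,-2).

y(t) = K_1e^(2t) + K_2e^(-2t)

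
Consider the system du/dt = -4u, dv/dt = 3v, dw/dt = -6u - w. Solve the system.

u(t) = K_2e^(-4t), v(t) = K_1e^(3t), w(t) = 2K_2e^(-4t) + K_3e^(-t)

Coefficient matrix A = [[-4, 0, 0], [0, 3, 0], [-6, 0, -1]].
det(A - λI) = 0 gives eigenvalues λ = 3, -4, -1.
For λ=3: eigenvector (0,1,0).
For λ=-4: eigenvector (1,0,2).
For λ=-1: eigenvector (0,0,1).
General solution: K_1e^(3t)(0,1,0) + K_2e^(-4t)(1,0,2) + K_3e^(-t)(0,0,1).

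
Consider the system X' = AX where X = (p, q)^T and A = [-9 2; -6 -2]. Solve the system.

Coefficient matrix A = [[-9, 2], [-6, -2]].
Characteristic polynomial det(A - λI) = λ^2 + 11λ + 30 = 0.
Eigenvalues λ = -6, -5.
For λ=-6: (A-λI) row 1 is [-3, 2], so an eigenvector is (2, 3).
For λ=-5: (A-λI) row 1 is [-4, 2], so an eigenvector is (1, 2).
General solution: K_1e^(-6t)(2,3) + K_2e^(-5t)(1,2).

p(t) = 2K_1e^(-6t) + K_2e^(-5t), q(t) = 3K_1e^(-6t) + 2K_2e^(-5t)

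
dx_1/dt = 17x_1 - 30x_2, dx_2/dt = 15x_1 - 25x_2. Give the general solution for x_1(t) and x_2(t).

Coefficient matrix A = [[17, -30], [15, -25]].
Characteristic polynomial det(A - λI) = λ^2 + 8λ + 25 = 0.
Eigenvalues λ = -4 ± 3i (complex conjugate pair).
For λ=-4+3i: an eigenvector is (-1,-1) - i(3,2) = (-1 - 3i, -1 - 2i).
A real fundamental pair from Re and Im of e^((-4+3i)t)v: X_1 = e^(-4t)(cos(3t)·(-1,-1) + sin(3t)·(3,2)), X_2 = e^(-4t)(sin(3t)·(-1,-1) - cos(3t)·(3,2)).
General solution: C_1X_1 + C_2X_2.

x_1(t) = 3C_1e^(-4t)sin(3t) - C_1e^(-4t)cos(3t) - C_2e^(-4t)sin(3t) - 3C_2e^(-4t)cos(3t), x_2(t) = 2C_1e^(-4t)sin(3t) - C_1e^(-4t)cos(3t) - C_2e^(-4t)sin(3t) - 2C_2e^(-4t)cos(3t)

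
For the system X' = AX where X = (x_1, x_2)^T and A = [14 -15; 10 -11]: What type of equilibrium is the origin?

saddle

A = [[14,-15],[10,-11]]; det(A-λI) = λ^2 - 3λ - 4.
λ = 4, -1: opposite signs.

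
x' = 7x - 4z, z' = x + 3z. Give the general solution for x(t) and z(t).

x(t) = -2K_1e^(5t) - 2K_2te^(5t) - 3K_2e^(5t), z(t) = -K_1e^(5t) - K_2te^(5t) - K_2e^(5t)

Coefficient matrix A = [[7, -4], [1, 3]].
Characteristic polynomial det(A - λI) = λ^2 - 10λ + 25 = 0.
Single eigenvalue λ = 5 with algebraic multiplicity 2.
Eigenvector v = (-2,-1); generalized eigenvector w with (A-λI)w=v is (-3,-1).
General solution: e^(5t)[K_1·v + K_2·(t·v + w)].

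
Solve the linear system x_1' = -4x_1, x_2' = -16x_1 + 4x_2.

Coefficient matrix A = [[-4, 0], [-16, 4]].
Characteristic polynomial det(A - λI) = λ^2 - 16 = 0.
Eigenvalues λ = -4, 4.
For λ=-4: (A-λI) row 2 is [-16, 8], so an eigenvector is (-1, -2).
For λ=4: (A-λI) row 1 is [-8, 0], so an eigenvector is (0, -1).
General solution: C_1e^(-4t)(-1,-2) + C_2e^(4t)(0,-1).

x_1(t) = -C_1e^(-4t), x_2(t) = -2C_1e^(-4t) - C_2e^(4t)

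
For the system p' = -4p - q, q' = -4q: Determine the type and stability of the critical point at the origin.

stable improper node

A = [[-4,-1],[0,-4]]; det(A-λI) = λ^2 + 8λ + 16.
repeated λ = -4 with a single eigenvector.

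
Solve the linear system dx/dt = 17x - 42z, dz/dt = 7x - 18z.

Coefficient matrix A = [[17, -42], [7, -18]].
Characteristic polynomial det(A - λI) = λ^2 + λ - 12 = 0.
Eigenvalues λ = 3, -4.
For λ=3: (A-λI) row 1 is [14, -42], so an eigenvector is (-3, -1).
For λ=-4: (A-λI) row 1 is [21, -42], so an eigenvector is (2, 1).
General solution: K_1e^(3t)(-3,-1) + K_2e^(-4t)(2,1).

x(t) = -3K_1e^(3t) + 2K_2e^(-4t), z(t) = -K_1e^(3t) + K_2e^(-4t)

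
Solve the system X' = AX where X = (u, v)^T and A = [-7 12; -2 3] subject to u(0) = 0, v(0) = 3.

Coefficient matrix A = [[-7, 12], [-2, 3]].
Characteristic polynomial det(A - λI) = λ^2 + 4λ + 3 = 0.
Eigenvalues λ = -3, -1.
For λ=-3: (A-λI) row 1 is [-4, 12], so an eigenvector is (-3, -1).
For λ=-1: (A-λI) row 1 is [-6, 12], so an eigenvector is (-2, -1).
General solution: C_1e^(-3t)(-3,-1) + C_2e^(-t)(-2,-1).
Applying u(0)=0, v(0)=3 gives C_1=6, C_2=-9.

u(t) = 18e^(-t) - 18e^(-3t), v(t) = 9e^(-t) - 6e^(-3t)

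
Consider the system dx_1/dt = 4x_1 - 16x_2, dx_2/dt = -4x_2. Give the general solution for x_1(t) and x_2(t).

x_1(t) = -C_1e^(4t) + 2C_2e^(-4t), x_2(t) = C_2e^(-4t)

Coefficient matrix A = [[4, -16], [0, -4]].
Characteristic polynomial det(A - λI) = λ^2 - 16 = 0.
Eigenvalues λ = 4, -4.
For λ=4: (A-λI) row 1 is [0, -16], so an eigenvector is (-1, 0).
For λ=-4: (A-λI) row 1 is [8, -16], so an eigenvector is (2, 1).
General solution: C_1e^(4t)(-1,0) + C_2e^(-4t)(2,1).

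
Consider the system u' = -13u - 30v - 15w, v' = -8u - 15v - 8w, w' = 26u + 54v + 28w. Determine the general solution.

Coefficient matrix A = [[-13, -30, -15], [-8, -15, -8], [26, 54, 28]].
det(A - λI) = 0 gives eigenvalues λ = -3, 2, 1.
For λ=-3: eigenvector (3,2,-6).
For λ=2: eigenvector (-1,0,1).
For λ=1: eigenvector (0,1,-2).
General solution: c_1e^(-3t)(3,2,-6) + c_2e^(2t)(-1,0,1) + c_3e^(t)(0,1,-2).

u(t) = 3c_1e^(-3t) - c_2e^(2t), v(t) = 2c_1e^(-3t) + c_3e^(t), w(t) = -6c_1e^(-3t) + c_2e^(2t) - 2c_3e^(t)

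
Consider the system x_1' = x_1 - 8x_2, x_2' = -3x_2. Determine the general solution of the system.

x_1(t) = -2K_1e^(-3t) - K_2e^(t), x_2(t) = -K_1e^(-3t)

Coefficient matrix A = [[1, -8], [0, -3]].
Characteristic polynomial det(A - λI) = λ^2 + 2λ - 3 = 0.
Eigenvalues λ = -3, 1.
For λ=-3: (A-λI) row 1 is [4, -8], so an eigenvector is (-2, -1).
For λ=1: (A-λI) row 1 is [0, -8], so an eigenvector is (-1, 0).
General solution: K_1e^(-3t)(-2,-1) + K_2e^(t)(-1,0).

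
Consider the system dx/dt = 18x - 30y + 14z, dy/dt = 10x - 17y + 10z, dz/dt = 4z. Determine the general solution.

x(t) = -3C_1e^(-2t) + 2C_2e^(3t) - C_3e^(4t), y(t) = -2C_1e^(-2t) + C_2e^(3t), z(t) = C_3e^(4t)

Coefficient matrix A = [[18, -30, 14], [10, -17, 10], [0, 0, 4]].
det(A - λI) = 0 gives eigenvalues λ = -2, 3, 4.
For λ=-2: eigenvector (-3,-2,0).
For λ=3: eigenvector (2,1,0).
For λ=4: eigenvector (-1,0,1).
General solution: C_1e^(-2t)(-3,-2,0) + C_2e^(3t)(2,1,0) + C_3e^(4t)(-1,0,1).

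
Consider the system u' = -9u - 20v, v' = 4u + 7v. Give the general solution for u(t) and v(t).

Coefficient matrix A = [[-9, -20], [4, 7]].
Characteristic polynomial det(A - λI) = λ^2 + 2λ + 17 = 0.
Eigenvalues λ = -1 ± 4i (complex conjugate pair).
For λ=-1+4i: an eigenvector is (-2,1) - i(-1,0) = (-2 + i, 1).
A real fundamental pair from Re and Im of e^((-1+4i)t)v: X_1 = e^(-t)(cos(4t)·(-2,1) + sin(4t)·(-1,0)), X_2 = e^(-t)(sin(4t)·(-2,1) - cos(4t)·(-1,0)).
General solution: C_1X_1 + C_2X_2.

u(t) = -C_1e^(-t)sin(4t) - 2C_1e^(-t)cos(4t) - 2C_2e^(-t)sin(4t) + C_2e^(-t)cos(4t), v(t) = C_1e^(-t)cos(4t) + C_2e^(-t)sin(4t)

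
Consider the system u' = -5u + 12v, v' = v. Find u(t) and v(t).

u(t) = -2C_1e^(t) - C_2e^(-5t), v(t) = -C_1e^(t)

Coefficient matrix A = [[-5, 12], [0, 1]].
Characteristic polynomial det(A - λI) = λ^2 + 4λ - 5 = 0.
Eigenvalues λ = 1, -5.
For λ=1: (A-λI) row 1 is [-6, 12], so an eigenvector is (-2, -1).
For λ=-5: (A-λI) row 1 is [0, 12], so an eigenvector is (-1, 0).
General solution: C_1e^(t)(-2,-1) + C_2e^(-5t)(-1,0).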